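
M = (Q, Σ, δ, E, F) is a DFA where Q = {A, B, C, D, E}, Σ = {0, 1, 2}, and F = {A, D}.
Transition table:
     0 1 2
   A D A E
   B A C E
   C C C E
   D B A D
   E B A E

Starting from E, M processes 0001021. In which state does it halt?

A

E --0--> B
B --0--> A
A --0--> D
D --1--> A
A --0--> D
D --2--> D
D --1--> A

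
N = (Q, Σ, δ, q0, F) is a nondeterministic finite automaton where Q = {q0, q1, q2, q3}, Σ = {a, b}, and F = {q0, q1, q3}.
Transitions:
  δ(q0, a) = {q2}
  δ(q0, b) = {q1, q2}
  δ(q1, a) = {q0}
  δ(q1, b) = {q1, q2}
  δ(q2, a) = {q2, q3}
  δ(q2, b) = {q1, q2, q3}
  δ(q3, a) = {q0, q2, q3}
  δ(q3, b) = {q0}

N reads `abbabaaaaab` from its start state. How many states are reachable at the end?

4

Start: {q0}
read a: {q2}
read b: {q1, q2, q3}
read b: {q0, q1, q2, q3}
read a: {q0, q2, q3}
read b: {q0, q1, q2, q3}
read a: {q0, q2, q3}
read a: {q0, q2, q3}
read a: {q0, q2, q3}
read a: {q0, q2, q3}
read a: {q0, q2, q3}
read b: {q0, q1, q2, q3}
Final reachable set {q0, q1, q2, q3} has 4 states.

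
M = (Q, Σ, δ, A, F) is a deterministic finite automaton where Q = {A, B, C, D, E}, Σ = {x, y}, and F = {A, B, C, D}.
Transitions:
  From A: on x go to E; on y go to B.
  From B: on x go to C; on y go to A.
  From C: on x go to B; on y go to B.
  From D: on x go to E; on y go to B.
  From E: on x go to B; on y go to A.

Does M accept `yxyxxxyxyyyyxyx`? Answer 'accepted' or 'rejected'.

A --y--> B
B --x--> C
C --y--> B
B --x--> C
C --x--> B
B --x--> C
C --y--> B
B --x--> C
C --y--> B
B --y--> A
A --y--> B
B --y--> A
A --x--> E
E --y--> A
A --x--> E
End in state E, which is not an accepting state.

rejected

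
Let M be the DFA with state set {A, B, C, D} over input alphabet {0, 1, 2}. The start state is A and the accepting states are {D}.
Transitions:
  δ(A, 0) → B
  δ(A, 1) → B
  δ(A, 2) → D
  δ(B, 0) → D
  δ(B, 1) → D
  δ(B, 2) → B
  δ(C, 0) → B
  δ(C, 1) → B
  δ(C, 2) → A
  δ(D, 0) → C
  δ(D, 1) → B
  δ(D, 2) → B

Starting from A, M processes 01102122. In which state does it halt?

B

A --0--> B
B --1--> D
D --1--> B
B --0--> D
D --2--> B
B --1--> D
D --2--> B
B --2--> B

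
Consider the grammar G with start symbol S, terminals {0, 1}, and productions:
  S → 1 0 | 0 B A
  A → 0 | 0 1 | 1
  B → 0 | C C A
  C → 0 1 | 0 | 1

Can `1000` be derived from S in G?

no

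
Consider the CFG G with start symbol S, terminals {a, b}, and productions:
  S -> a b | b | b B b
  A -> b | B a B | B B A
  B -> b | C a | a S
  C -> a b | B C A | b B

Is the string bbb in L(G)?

yes

S ⇒ bBb ⇒ bbb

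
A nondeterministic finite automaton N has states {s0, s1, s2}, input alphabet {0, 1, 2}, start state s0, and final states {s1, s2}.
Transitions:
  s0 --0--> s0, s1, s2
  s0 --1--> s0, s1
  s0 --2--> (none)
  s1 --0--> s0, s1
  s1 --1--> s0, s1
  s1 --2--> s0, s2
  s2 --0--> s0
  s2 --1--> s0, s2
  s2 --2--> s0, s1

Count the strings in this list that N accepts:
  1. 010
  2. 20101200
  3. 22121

1

010: accepted
20101200: rejected
22121: rejected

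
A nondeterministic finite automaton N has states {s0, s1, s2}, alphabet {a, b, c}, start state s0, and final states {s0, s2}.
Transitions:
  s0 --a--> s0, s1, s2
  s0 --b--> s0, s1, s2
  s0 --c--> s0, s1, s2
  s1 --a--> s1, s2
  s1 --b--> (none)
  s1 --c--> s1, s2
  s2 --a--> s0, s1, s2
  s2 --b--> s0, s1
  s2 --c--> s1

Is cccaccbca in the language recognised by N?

accepted

Start: {s0}
read c: {s0, s1, s2}
read c: {s0, s1, s2}
read c: {s0, s1, s2}
read a: {s0, s1, s2}
read c: {s0, s1, s2}
read c: {s0, s1, s2}
read b: {s0, s1, s2}
read c: {s0, s1, s2}
read a: {s0, s1, s2}
Reachable ∩ accepting = {s0, s2} — nonempty.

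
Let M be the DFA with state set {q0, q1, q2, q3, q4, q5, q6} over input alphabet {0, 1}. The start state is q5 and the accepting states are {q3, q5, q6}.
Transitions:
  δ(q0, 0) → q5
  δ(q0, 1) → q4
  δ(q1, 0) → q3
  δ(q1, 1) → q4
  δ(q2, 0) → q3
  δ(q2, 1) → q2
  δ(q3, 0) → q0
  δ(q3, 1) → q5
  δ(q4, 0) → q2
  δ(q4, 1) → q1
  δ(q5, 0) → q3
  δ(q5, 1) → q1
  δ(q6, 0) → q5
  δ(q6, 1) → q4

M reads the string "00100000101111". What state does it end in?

q1

q5 --0--> q3
q3 --0--> q0
q0 --1--> q4
q4 --0--> q2
q2 --0--> q3
q3 --0--> q0
q0 --0--> q5
q5 --0--> q3
q3 --1--> q5
q5 --0--> q3
q3 --1--> q5
q5 --1--> q1
q1 --1--> q4
q4 --1--> q1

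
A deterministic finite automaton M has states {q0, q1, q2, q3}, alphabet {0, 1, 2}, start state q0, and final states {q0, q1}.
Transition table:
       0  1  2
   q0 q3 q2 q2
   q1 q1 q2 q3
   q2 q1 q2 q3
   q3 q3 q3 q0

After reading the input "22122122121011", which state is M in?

q0 --2--> q2
q2 --2--> q3
q3 --1--> q3
q3 --2--> q0
q0 --2--> q2
q2 --1--> q2
q2 --2--> q3
q3 --2--> q0
q0 --1--> q2
q2 --2--> q3
q3 --1--> q3
q3 --0--> q3
q3 --1--> q3
q3 --1--> q3

q3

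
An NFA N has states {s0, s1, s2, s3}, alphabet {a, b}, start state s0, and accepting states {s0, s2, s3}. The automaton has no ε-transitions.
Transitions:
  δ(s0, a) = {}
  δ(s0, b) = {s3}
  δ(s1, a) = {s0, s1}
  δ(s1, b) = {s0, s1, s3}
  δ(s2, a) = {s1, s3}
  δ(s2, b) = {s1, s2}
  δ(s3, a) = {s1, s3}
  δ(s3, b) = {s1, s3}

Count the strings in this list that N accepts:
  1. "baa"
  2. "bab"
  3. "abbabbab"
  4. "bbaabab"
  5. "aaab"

3

"baa": accepted
"bab": accepted
"abbabbab": rejected
"bbaabab": accepted
"aaab": rejected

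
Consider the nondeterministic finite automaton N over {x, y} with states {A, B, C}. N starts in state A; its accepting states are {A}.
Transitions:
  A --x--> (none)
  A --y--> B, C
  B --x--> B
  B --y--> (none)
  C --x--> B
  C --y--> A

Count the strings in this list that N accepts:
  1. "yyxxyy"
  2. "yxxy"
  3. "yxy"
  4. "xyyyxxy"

0

"yyxxyy": rejected
"yxxy": rejected
"yxy": rejected
"xyyyxxy": rejected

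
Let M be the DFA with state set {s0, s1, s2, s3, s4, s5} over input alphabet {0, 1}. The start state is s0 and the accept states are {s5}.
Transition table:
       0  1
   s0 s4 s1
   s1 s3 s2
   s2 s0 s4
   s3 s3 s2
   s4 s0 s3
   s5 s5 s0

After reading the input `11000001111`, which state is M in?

s3

s0 --1--> s1
s1 --1--> s2
s2 --0--> s0
s0 --0--> s4
s4 --0--> s0
s0 --0--> s4
s4 --0--> s0
s0 --1--> s1
s1 --1--> s2
s2 --1--> s4
s4 --1--> s3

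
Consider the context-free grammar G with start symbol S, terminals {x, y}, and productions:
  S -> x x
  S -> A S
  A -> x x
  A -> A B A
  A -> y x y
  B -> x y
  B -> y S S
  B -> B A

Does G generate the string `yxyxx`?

S ⇒ AS ⇒ yxyS ⇒ yxyxx

yes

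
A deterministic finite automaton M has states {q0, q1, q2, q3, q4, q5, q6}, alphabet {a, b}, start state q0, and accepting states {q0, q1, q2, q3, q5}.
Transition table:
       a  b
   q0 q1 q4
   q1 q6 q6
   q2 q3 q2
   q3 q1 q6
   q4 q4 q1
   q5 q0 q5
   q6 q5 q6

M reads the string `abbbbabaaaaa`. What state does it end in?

q0 --a--> q1
q1 --b--> q6
q6 --b--> q6
q6 --b--> q6
q6 --b--> q6
q6 --a--> q5
q5 --b--> q5
q5 --a--> q0
q0 --a--> q1
q1 --a--> q6
q6 --a--> q5
q5 --a--> q0

q0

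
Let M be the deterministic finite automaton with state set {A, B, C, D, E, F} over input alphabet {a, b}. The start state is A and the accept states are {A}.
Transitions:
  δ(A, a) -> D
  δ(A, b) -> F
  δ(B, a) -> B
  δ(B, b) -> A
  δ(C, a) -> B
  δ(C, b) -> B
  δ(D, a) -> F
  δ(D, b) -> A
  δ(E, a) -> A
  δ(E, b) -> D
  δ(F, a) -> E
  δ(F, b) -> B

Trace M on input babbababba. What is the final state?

E

A --b--> F
F --a--> E
E --b--> D
D --b--> A
A --a--> D
D --b--> A
A --a--> D
D --b--> A
A --b--> F
F --a--> E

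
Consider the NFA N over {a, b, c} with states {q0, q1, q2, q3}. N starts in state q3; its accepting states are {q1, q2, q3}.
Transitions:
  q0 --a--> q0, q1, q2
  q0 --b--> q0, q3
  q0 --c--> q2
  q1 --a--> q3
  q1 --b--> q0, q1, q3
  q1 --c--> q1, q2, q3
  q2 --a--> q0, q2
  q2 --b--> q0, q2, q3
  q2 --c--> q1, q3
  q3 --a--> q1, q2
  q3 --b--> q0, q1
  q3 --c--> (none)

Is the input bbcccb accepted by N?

Start: {q3}
read b: {q0, q1}
read b: {q0, q1, q3}
read c: {q1, q2, q3}
read c: {q1, q2, q3}
read c: {q1, q2, q3}
read b: {q0, q1, q2, q3}
Reachable ∩ accepting = {q1, q2, q3} — nonempty.

accepted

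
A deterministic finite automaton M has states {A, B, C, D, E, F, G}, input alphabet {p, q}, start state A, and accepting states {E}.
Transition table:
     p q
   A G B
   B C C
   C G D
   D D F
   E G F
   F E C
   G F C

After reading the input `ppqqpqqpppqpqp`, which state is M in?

E

A --p--> G
G --p--> F
F --q--> C
C --q--> D
D --p--> D
D --q--> F
F --q--> C
C --p--> G
G --p--> F
F --p--> E
E --q--> F
F --p--> E
E --q--> F
F --p--> E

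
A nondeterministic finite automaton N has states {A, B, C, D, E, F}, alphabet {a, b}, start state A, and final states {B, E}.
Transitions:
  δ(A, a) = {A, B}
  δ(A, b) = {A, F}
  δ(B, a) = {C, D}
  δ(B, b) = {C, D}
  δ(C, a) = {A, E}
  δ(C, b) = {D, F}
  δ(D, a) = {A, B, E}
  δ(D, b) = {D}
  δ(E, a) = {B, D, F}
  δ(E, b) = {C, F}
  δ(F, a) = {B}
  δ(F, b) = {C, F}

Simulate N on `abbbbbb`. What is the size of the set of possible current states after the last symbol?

4

Start: {A}
read a: {A, B}
read b: {A, C, D, F}
read b: {A, C, D, F}
read b: {A, C, D, F}
read b: {A, C, D, F}
read b: {A, C, D, F}
read b: {A, C, D, F}
Final reachable set {A, C, D, F} has 4 states.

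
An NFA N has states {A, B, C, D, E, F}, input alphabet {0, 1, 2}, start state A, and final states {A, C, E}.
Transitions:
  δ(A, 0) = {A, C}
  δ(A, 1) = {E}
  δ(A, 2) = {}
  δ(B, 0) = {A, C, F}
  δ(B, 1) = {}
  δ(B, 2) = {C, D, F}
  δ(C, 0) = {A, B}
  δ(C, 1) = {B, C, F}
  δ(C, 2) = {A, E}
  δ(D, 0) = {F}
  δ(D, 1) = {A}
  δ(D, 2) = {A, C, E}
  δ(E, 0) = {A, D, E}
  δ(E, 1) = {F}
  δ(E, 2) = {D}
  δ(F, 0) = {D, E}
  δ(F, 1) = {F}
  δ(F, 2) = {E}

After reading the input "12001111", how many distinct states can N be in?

1

Start: {A}
read 1: {E}
read 2: {D}
read 0: {F}
read 0: {D, E}
read 1: {A, F}
read 1: {E, F}
read 1: {F}
read 1: {F}
Final reachable set {F} has 1 state.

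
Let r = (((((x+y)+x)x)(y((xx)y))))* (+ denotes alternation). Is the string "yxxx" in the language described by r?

no

yxxx cannot be split into zero or more pieces each matching ((((x+y)+x)x)(y((xx)y))).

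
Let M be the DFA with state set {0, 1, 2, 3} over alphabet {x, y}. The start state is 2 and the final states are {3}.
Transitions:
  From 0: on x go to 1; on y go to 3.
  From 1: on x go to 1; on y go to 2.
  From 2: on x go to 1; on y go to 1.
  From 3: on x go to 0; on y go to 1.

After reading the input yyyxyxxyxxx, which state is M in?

1

2 --y--> 1
1 --y--> 2
2 --y--> 1
1 --x--> 1
1 --y--> 2
2 --x--> 1
1 --x--> 1
1 --y--> 2
2 --x--> 1
1 --x--> 1
1 --x--> 1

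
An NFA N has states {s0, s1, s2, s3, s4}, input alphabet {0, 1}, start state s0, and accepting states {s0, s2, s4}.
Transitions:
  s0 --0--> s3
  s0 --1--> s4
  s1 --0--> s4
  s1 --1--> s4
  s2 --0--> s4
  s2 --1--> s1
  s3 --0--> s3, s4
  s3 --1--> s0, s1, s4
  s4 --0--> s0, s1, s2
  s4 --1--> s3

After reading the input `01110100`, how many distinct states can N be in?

5

Start: {s0}
read 0: {s3}
read 1: {s0, s1, s4}
read 1: {s3, s4}
read 1: {s0, s1, s3, s4}
read 0: {s0, s1, s2, s3, s4}
read 1: {s0, s1, s3, s4}
read 0: {s0, s1, s2, s3, s4}
read 0: {s0, s1, s2, s3, s4}
Final reachable set {s0, s1, s2, s3, s4} has 5 states.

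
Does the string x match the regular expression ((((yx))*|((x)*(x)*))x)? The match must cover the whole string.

yes

Split as ε·x: (((yx))*|((x)*(x)*)) matches ε and x matches x.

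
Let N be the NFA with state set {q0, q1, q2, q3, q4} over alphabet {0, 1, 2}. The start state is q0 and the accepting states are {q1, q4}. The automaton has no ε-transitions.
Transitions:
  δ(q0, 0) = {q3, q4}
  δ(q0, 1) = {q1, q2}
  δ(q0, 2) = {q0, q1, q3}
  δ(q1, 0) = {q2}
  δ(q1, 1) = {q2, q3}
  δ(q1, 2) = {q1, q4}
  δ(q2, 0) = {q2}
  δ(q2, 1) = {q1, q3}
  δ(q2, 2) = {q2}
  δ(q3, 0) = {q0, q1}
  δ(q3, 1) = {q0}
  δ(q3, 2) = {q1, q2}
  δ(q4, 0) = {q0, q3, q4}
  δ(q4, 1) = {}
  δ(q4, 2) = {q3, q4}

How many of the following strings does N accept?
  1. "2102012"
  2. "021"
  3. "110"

"2102012": accepted
"021": accepted
"110": accepted

3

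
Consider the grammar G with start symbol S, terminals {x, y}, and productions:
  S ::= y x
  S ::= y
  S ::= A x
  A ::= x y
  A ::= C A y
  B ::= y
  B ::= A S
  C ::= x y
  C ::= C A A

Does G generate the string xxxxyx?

no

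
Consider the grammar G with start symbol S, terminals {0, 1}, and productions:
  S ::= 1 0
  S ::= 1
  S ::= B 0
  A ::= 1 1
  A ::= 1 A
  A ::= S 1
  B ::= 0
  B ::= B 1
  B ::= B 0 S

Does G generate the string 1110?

no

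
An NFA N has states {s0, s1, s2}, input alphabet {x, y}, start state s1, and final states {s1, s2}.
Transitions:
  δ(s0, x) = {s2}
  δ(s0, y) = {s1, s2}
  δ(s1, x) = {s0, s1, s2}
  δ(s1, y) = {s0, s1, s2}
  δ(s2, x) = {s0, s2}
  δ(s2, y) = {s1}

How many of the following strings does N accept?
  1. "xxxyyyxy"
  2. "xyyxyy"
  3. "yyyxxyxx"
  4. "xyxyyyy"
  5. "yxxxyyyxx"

5

"xxxyyyxy": accepted
"xyyxyy": accepted
"yyyxxyxx": accepted
"xyxyyyy": accepted
"yxxxyyyxx": accepted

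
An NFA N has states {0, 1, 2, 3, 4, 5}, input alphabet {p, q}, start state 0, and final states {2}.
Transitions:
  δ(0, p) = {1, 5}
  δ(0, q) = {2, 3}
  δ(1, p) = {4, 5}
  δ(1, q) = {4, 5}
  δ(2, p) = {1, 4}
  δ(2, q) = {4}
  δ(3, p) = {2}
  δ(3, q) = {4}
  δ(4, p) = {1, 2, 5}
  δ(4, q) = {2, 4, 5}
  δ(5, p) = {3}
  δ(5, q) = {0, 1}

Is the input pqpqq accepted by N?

Start: {0}
read p: {1, 5}
read q: {0, 1, 4, 5}
read p: {1, 2, 3, 4, 5}
read q: {0, 1, 2, 4, 5}
read q: {0, 1, 2, 3, 4, 5}
Reachable ∩ accepting = {2} — nonempty.

accepted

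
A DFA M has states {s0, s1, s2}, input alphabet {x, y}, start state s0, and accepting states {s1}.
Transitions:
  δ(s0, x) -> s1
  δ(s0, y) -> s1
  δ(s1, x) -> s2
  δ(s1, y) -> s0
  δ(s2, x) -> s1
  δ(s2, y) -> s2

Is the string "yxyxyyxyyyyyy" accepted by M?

rejected

s0 --y--> s1
s1 --x--> s2
s2 --y--> s2
s2 --x--> s1
s1 --y--> s0
s0 --y--> s1
s1 --x--> s2
s2 --y--> s2
s2 --y--> s2
s2 --y--> s2
s2 --y--> s2
s2 --y--> s2
s2 --y--> s2
End in state s2, which is not an accepting state.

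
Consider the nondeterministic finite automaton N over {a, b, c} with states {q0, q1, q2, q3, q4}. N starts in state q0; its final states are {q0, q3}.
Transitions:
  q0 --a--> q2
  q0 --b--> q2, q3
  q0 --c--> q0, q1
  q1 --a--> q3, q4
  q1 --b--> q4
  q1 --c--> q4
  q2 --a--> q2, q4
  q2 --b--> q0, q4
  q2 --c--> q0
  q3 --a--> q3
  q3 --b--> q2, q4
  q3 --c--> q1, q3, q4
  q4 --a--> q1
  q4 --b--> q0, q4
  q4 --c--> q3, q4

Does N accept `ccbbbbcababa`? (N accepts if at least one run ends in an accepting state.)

rejected

Start: {q0}
read c: {q0, q1}
read c: {q0, q1, q4}
read b: {q0, q2, q3, q4}
read b: {q0, q2, q3, q4}
read b: {q0, q2, q3, q4}
read b: {q0, q2, q3, q4}
read c: {q0, q1, q3, q4}
read a: {q1, q2, q3, q4}
read b: {q0, q2, q4}
read a: {q1, q2, q4}
read b: {q0, q4}
read a: {q1, q2}
Reachable ∩ accepting = {} — empty.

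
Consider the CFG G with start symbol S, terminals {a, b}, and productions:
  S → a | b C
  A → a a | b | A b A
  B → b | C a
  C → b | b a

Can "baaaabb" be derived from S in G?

no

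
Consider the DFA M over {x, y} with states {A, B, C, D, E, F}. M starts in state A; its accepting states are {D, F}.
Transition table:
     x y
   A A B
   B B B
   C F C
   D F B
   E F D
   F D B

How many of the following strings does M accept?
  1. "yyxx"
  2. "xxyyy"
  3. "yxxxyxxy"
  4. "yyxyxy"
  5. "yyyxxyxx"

"yyxx": rejected
"xxyyy": rejected
"yxxxyxxy": rejected
"yyxyxy": rejected
"yyyxxyxx": rejected

0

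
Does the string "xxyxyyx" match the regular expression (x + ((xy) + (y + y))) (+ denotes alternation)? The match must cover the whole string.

no

Neither x nor ((xy)+(y+y)) matches xxyxyyx.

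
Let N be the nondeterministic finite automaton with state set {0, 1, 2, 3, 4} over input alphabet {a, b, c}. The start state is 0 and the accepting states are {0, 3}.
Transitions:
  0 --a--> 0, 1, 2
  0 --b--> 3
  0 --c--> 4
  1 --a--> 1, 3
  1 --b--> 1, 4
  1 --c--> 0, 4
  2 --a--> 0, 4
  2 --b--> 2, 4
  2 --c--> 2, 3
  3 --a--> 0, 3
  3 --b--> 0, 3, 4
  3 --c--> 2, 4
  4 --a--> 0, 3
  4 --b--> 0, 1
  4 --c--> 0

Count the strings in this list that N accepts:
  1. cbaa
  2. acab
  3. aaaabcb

3

cbaa: accepted
acab: accepted
aaaabcb: accepted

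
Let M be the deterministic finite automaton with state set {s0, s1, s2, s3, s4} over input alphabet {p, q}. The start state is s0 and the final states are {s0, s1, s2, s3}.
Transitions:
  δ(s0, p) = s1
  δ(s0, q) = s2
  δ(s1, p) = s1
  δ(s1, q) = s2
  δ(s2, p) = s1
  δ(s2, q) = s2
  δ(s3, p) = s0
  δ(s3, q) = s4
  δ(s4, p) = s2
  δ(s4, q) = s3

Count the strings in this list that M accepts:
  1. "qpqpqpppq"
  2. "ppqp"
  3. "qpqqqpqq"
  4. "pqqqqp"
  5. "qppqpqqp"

5

"qpqpqpppq": accepted
"ppqp": accepted
"qpqqqpqq": accepted
"pqqqqp": accepted
"qppqpqqp": accepted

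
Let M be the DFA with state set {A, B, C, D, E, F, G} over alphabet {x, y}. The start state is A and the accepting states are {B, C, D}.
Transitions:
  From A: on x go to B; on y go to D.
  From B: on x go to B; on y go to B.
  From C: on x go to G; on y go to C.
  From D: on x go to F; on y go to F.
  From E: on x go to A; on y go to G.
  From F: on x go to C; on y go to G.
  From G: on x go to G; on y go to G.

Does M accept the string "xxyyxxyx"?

A --x--> B
B --x--> B
B --y--> B
B --y--> B
B --x--> B
B --x--> B
B --y--> B
B --x--> B
End in state B, which is an accepting state.

accepted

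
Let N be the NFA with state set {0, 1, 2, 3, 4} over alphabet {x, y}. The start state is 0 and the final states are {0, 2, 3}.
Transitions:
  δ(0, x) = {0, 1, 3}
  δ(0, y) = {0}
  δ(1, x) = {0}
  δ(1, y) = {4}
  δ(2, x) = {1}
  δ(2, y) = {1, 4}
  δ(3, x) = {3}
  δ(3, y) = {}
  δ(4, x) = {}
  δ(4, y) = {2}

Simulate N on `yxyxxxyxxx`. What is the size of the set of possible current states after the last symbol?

3

Start: {0}
read y: {0}
read x: {0, 1, 3}
read y: {0, 4}
read x: {0, 1, 3}
read x: {0, 1, 3}
read x: {0, 1, 3}
read y: {0, 4}
read x: {0, 1, 3}
read x: {0, 1, 3}
read x: {0, 1, 3}
Final reachable set {0, 1, 3} has 3 states.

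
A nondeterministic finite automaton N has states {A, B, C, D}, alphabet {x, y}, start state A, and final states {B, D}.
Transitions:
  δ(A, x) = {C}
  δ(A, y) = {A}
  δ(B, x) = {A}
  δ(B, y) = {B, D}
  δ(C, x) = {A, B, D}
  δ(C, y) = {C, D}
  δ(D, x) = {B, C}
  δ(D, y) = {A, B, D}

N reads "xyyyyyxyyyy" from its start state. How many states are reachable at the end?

Start: {A}
read x: {C}
read y: {C, D}
read y: {A, B, C, D}
read y: {A, B, C, D}
read y: {A, B, C, D}
read y: {A, B, C, D}
read x: {A, B, C, D}
read y: {A, B, C, D}
read y: {A, B, C, D}
read y: {A, B, C, D}
read y: {A, B, C, D}
Final reachable set {A, B, C, D} has 4 states.

4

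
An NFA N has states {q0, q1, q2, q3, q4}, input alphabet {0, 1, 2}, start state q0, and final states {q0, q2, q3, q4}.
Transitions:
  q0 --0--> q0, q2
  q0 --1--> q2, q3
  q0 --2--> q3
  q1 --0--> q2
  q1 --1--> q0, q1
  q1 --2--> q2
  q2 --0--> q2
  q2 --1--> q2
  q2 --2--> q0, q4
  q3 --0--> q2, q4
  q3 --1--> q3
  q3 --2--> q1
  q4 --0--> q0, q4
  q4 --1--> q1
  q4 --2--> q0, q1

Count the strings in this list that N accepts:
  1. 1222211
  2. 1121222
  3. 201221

3

1222211: accepted
1121222: accepted
201221: accepted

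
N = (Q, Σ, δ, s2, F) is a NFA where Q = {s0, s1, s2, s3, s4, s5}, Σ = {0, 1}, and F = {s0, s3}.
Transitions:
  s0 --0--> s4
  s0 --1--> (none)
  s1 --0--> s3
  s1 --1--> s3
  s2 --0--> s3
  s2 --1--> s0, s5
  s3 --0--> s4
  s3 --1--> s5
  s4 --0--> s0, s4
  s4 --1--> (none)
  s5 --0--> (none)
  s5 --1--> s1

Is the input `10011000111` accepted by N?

Start: {s2}
read 1: {s0, s5}
read 0: {s4}
read 0: {s0, s4}
read 1: {}
The reachable set is empty and stays empty for the remaining 7 symbols.
Reachable ∩ accepting = {} — empty.

rejected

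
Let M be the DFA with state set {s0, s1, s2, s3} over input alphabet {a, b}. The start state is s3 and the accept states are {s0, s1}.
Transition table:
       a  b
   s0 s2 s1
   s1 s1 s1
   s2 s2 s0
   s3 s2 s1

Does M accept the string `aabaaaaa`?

s3 --a--> s2
s2 --a--> s2
s2 --b--> s0
s0 --a--> s2
s2 --a--> s2
s2 --a--> s2
s2 --a--> s2
s2 --a--> s2
End in state s2, which is not an accepting state.

rejected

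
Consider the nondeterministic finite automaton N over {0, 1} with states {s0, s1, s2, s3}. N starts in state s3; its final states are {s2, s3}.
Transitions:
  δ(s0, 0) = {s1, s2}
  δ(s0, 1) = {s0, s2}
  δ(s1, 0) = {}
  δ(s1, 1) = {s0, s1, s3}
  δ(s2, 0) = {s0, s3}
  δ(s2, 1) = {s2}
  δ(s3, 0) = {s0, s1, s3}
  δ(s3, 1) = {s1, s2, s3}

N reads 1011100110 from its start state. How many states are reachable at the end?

4

Start: {s3}
read 1: {s1, s2, s3}
read 0: {s0, s1, s3}
read 1: {s0, s1, s2, s3}
read 1: {s0, s1, s2, s3}
read 1: {s0, s1, s2, s3}
read 0: {s0, s1, s2, s3}
read 0: {s0, s1, s2, s3}
read 1: {s0, s1, s2, s3}
read 1: {s0, s1, s2, s3}
read 0: {s0, s1, s2, s3}
Final reachable set {s0, s1, s2, s3} has 4 states.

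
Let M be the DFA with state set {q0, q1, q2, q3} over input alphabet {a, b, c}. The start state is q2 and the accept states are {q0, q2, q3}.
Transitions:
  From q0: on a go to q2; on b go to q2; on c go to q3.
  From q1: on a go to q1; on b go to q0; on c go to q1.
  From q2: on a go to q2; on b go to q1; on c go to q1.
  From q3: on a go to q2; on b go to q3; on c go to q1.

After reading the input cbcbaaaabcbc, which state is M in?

q2 --c--> q1
q1 --b--> q0
q0 --c--> q3
q3 --b--> q3
q3 --a--> q2
q2 --a--> q2
q2 --a--> q2
q2 --a--> q2
q2 --b--> q1
q1 --c--> q1
q1 --b--> q0
q0 --c--> q3

q3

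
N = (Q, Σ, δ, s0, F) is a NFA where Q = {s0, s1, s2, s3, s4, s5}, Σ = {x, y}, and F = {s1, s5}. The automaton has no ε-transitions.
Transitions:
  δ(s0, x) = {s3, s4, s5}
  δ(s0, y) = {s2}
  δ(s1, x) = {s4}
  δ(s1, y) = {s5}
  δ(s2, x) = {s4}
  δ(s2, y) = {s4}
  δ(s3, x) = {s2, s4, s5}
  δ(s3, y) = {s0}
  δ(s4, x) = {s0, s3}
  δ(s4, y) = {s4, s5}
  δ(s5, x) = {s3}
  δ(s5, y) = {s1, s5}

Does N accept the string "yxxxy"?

Start: {s0}
read y: {s2}
read x: {s4}
read x: {s0, s3}
read x: {s2, s3, s4, s5}
read y: {s0, s1, s4, s5}
Reachable ∩ accepting = {s1, s5} — nonempty.

accepted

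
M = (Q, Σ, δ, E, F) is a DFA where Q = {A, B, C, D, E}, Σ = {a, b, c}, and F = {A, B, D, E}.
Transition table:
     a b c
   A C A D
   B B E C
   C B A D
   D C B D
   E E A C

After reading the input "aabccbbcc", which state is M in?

D

E --a--> E
E --a--> E
E --b--> A
A --c--> D
D --c--> D
D --b--> B
B --b--> E
E --c--> C
C --c--> D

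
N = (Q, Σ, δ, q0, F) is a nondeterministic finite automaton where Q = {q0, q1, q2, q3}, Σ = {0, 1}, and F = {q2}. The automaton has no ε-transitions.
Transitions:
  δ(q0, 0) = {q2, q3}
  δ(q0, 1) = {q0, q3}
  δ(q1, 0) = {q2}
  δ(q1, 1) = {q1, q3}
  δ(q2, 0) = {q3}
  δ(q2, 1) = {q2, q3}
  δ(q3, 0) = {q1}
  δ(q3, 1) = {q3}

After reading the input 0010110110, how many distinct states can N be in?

Start: {q0}
read 0: {q2, q3}
read 0: {q1, q3}
read 1: {q1, q3}
read 0: {q1, q2}
read 1: {q1, q2, q3}
read 1: {q1, q2, q3}
read 0: {q1, q2, q3}
read 1: {q1, q2, q3}
read 1: {q1, q2, q3}
read 0: {q1, q2, q3}
Final reachable set {q1, q2, q3} has 3 states.

3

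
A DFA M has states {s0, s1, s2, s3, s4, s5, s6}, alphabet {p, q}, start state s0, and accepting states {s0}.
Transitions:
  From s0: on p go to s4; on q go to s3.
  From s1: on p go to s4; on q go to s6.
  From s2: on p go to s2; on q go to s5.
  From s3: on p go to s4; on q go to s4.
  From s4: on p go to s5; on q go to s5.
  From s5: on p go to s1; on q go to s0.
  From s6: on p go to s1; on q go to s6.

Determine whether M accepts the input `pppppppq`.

rejected

s0 --p--> s4
s4 --p--> s5
s5 --p--> s1
s1 --p--> s4
s4 --p--> s5
s5 --p--> s1
s1 --p--> s4
s4 --q--> s5
End in state s5, which is not an accepting state.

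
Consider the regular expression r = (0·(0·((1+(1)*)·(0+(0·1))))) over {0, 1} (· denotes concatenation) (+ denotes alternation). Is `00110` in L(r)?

yes

Split as 0·0110: 0 matches 0 and (0·((1+(1)*)·(0+(0·1)))) matches 0110.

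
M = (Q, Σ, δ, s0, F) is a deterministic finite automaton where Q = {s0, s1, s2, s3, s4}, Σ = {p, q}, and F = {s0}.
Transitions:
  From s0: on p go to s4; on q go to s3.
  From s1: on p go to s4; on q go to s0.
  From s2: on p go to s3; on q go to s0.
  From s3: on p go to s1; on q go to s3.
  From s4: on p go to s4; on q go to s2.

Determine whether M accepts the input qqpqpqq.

s0 --q--> s3
s3 --q--> s3
s3 --p--> s1
s1 --q--> s0
s0 --p--> s4
s4 --q--> s2
s2 --q--> s0
End in state s0, which is an accepting state.

accepted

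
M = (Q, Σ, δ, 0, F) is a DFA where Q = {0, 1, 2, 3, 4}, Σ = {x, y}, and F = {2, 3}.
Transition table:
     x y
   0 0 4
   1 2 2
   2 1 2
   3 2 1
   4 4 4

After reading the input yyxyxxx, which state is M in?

0 --y--> 4
4 --y--> 4
4 --x--> 4
4 --y--> 4
4 --x--> 4
4 --x--> 4
4 --x--> 4

4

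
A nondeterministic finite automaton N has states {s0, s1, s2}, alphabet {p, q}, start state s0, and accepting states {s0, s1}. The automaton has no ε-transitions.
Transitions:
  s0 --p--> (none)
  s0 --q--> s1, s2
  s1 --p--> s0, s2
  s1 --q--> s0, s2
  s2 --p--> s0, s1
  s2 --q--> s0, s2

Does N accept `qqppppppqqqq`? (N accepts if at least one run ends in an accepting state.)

Start: {s0}
read q: {s1, s2}
read q: {s0, s2}
read p: {s0, s1}
read p: {s0, s2}
read p: {s0, s1}
read p: {s0, s2}
read p: {s0, s1}
read p: {s0, s2}
read q: {s0, s1, s2}
read q: {s0, s1, s2}
read q: {s0, s1, s2}
read q: {s0, s1, s2}
Reachable ∩ accepting = {s0, s1} — nonempty.

accepted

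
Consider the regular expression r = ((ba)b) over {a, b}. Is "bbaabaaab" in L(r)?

no

No split of bbaabaaab into u·v has (ba) matching u and b matching v.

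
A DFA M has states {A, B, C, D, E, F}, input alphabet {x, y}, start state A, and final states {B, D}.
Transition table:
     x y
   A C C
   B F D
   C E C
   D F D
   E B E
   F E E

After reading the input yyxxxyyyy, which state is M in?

E

A --y--> C
C --y--> C
C --x--> E
E --x--> B
B --x--> F
F --y--> E
E --y--> E
E --y--> E
E --y--> E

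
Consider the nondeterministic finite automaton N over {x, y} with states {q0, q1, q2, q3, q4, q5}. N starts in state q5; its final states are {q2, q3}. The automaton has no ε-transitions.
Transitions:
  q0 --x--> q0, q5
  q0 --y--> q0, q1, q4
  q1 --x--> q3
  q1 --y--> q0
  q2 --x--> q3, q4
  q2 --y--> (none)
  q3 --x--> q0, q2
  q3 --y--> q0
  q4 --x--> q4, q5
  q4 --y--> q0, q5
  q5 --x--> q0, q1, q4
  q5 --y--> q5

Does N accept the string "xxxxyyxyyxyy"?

rejected

Start: {q5}
read x: {q0, q1, q4}
read x: {q0, q3, q4, q5}
read x: {q0, q1, q2, q4, q5}
read x: {q0, q1, q3, q4, q5}
read y: {q0, q1, q4, q5}
read y: {q0, q1, q4, q5}
read x: {q0, q1, q3, q4, q5}
read y: {q0, q1, q4, q5}
read y: {q0, q1, q4, q5}
read x: {q0, q1, q3, q4, q5}
read y: {q0, q1, q4, q5}
read y: {q0, q1, q4, q5}
Reachable ∩ accepting = {} — empty.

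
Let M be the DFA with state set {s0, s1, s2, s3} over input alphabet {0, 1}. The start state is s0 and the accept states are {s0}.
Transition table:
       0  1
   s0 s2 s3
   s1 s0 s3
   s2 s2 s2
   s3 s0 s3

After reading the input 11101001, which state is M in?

s0 --1--> s3
s3 --1--> s3
s3 --1--> s3
s3 --0--> s0
s0 --1--> s3
s3 --0--> s0
s0 --0--> s2
s2 --1--> s2

s2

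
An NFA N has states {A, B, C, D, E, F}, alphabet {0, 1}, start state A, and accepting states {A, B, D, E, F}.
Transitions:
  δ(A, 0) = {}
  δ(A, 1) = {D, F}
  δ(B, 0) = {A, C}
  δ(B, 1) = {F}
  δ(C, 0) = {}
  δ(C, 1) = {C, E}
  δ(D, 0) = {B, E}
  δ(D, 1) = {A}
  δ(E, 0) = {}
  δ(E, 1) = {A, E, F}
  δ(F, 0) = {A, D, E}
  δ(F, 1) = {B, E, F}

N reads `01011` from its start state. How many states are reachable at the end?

Start: {A}
read 0: {}
The reachable set is empty and stays empty for the remaining 4 symbols.
Final reachable set {} has 0 states.

0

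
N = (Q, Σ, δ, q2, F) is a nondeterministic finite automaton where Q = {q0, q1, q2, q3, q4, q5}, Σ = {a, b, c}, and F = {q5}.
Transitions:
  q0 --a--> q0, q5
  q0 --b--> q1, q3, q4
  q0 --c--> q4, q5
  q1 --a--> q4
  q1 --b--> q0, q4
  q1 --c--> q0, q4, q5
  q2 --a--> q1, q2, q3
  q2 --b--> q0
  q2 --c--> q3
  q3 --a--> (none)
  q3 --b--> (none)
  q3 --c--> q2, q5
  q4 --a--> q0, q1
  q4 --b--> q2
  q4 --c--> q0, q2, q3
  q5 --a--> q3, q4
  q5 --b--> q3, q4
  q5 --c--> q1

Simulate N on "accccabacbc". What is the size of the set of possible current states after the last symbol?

Start: {q2}
read a: {q1, q2, q3}
read c: {q0, q2, q3, q4, q5}
read c: {q0, q1, q2, q3, q4, q5}
read c: {q0, q1, q2, q3, q4, q5}
read c: {q0, q1, q2, q3, q4, q5}
read a: {q0, q1, q2, q3, q4, q5}
read b: {q0, q1, q2, q3, q4}
read a: {q0, q1, q2, q3, q4, q5}
read c: {q0, q1, q2, q3, q4, q5}
read b: {q0, q1, q2, q3, q4}
read c: {q0, q2, q3, q4, q5}
Final reachable set {q0, q2, q3, q4, q5} has 5 states.

5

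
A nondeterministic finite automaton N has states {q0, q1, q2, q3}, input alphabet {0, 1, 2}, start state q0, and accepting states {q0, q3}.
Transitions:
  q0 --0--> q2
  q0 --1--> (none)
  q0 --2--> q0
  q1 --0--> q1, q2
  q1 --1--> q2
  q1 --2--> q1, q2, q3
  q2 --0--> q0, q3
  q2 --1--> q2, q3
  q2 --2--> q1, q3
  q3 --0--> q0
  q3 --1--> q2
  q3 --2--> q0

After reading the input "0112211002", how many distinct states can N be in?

3

Start: {q0}
read 0: {q2}
read 1: {q2, q3}
read 1: {q2, q3}
read 2: {q0, q1, q3}
read 2: {q0, q1, q2, q3}
read 1: {q2, q3}
read 1: {q2, q3}
read 0: {q0, q3}
read 0: {q0, q2}
read 2: {q0, q1, q3}
Final reachable set {q0, q1, q3} has 3 states.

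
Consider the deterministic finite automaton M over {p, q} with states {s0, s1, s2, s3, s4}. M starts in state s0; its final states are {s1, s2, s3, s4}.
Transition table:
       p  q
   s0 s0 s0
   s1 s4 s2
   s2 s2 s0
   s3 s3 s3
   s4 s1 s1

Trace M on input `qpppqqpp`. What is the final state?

s0 --q--> s0
s0 --p--> s0
s0 --p--> s0
s0 --p--> s0
s0 --q--> s0
s0 --q--> s0
s0 --p--> s0
s0 --p--> s0

s0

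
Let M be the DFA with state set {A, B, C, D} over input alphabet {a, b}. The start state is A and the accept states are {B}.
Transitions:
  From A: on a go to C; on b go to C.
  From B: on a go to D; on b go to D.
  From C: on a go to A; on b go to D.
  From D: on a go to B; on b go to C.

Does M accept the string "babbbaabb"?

A --b--> C
C --a--> A
A --b--> C
C --b--> D
D --b--> C
C --a--> A
A --a--> C
C --b--> D
D --b--> C
End in state C, which is not an accepting state.

rejected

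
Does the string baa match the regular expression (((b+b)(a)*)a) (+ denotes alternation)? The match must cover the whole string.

yes

Split as ba·a: ((b+b)(a)*) matches ba and a matches a.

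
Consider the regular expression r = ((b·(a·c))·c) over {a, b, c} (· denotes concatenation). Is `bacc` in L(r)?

Split as bac·c: (b·(a·c)) matches bac and c matches c.

yes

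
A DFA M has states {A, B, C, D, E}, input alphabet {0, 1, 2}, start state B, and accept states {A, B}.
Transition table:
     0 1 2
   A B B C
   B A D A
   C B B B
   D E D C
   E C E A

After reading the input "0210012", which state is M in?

B --0--> A
A --2--> C
C --1--> B
B --0--> A
A --0--> B
B --1--> D
D --2--> C

C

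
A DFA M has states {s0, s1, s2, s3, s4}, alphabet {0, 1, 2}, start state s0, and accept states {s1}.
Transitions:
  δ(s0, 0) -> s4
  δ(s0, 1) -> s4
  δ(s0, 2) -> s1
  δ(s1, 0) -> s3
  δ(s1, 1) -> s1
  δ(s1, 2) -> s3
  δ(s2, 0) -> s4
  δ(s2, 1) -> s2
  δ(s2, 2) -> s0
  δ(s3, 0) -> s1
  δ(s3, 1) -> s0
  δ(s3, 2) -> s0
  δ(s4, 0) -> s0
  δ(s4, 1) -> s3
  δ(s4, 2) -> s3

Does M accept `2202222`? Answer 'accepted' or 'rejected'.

s0 --2--> s1
s1 --2--> s3
s3 --0--> s1
s1 --2--> s3
s3 --2--> s0
s0 --2--> s1
s1 --2--> s3
End in state s3, which is not an accepting state.

rejected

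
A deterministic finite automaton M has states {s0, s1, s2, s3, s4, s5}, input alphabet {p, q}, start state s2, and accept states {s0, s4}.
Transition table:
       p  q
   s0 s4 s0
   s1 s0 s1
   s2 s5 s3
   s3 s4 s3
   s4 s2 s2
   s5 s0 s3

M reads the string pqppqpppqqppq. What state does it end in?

s2 --p--> s5
s5 --q--> s3
s3 --p--> s4
s4 --p--> s2
s2 --q--> s3
s3 --p--> s4
s4 --p--> s2
s2 --p--> s5
s5 --q--> s3
s3 --q--> s3
s3 --p--> s4
s4 --p--> s2
s2 --q--> s3

s3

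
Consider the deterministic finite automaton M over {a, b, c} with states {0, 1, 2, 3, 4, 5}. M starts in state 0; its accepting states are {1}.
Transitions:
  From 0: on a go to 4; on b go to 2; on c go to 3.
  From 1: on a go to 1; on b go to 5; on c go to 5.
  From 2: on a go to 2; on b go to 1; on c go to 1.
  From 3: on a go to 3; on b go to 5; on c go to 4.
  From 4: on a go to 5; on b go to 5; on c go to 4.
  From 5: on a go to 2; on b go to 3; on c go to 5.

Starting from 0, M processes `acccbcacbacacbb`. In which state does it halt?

5

0 --a--> 4
4 --c--> 4
4 --c--> 4
4 --c--> 4
4 --b--> 5
5 --c--> 5
5 --a--> 2
2 --c--> 1
1 --b--> 5
5 --a--> 2
2 --c--> 1
1 --a--> 1
1 --c--> 5
5 --b--> 3
3 --b--> 5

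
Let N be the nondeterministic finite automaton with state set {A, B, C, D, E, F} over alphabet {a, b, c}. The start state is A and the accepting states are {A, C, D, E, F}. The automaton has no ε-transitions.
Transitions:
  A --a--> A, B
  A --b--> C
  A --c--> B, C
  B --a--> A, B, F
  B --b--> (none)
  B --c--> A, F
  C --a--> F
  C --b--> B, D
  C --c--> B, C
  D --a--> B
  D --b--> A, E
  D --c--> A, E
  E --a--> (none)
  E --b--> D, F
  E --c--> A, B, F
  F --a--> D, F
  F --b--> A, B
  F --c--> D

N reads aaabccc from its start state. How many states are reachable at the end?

Start: {A}
read a: {A, B}
read a: {A, B, F}
read a: {A, B, D, F}
read b: {A, B, C, E}
read c: {A, B, C, F}
read c: {A, B, C, D, F}
read c: {A, B, C, D, E, F}
Final reachable set {A, B, C, D, E, F} has 6 states.

6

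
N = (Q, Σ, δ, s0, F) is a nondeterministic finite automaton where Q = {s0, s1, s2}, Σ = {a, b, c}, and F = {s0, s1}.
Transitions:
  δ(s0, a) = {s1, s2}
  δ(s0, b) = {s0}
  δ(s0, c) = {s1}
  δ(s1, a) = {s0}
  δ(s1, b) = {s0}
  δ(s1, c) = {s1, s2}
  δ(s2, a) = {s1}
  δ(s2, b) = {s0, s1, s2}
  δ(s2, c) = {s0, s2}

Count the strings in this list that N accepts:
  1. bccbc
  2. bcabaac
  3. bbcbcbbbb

3

bccbc: accepted
bcabaac: accepted
bbcbcbbbb: accepted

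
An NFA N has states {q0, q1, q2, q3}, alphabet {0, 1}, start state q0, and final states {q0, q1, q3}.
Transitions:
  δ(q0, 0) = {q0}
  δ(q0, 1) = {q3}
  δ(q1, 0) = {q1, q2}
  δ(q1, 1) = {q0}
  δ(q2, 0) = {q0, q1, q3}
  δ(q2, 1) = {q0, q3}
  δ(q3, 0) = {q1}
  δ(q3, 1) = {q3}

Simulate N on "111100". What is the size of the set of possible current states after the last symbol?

Start: {q0}
read 1: {q3}
read 1: {q3}
read 1: {q3}
read 1: {q3}
read 0: {q1}
read 0: {q1, q2}
Final reachable set {q1, q2} has 2 states.

2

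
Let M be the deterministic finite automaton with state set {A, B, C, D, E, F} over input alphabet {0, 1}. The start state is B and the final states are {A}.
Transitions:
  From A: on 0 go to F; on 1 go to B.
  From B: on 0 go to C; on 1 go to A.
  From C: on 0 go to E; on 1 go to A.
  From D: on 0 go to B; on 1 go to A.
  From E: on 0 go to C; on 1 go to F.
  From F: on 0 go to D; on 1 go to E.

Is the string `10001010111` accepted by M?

accepted

B --1--> A
A --0--> F
F --0--> D
D --0--> B
B --1--> A
A --0--> F
F --1--> E
E --0--> C
C --1--> A
A --1--> B
B --1--> A
End in state A, which is an accepting state.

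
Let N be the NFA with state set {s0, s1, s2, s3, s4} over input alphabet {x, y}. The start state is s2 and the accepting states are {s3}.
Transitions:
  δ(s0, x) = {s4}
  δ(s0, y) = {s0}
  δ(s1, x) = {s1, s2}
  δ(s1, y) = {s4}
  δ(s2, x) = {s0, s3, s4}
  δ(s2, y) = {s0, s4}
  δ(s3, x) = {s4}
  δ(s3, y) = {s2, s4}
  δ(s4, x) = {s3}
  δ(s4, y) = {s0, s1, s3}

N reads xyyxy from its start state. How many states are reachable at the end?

Start: {s2}
read x: {s0, s3, s4}
read y: {s0, s1, s2, s3, s4}
read y: {s0, s1, s2, s3, s4}
read x: {s0, s1, s2, s3, s4}
read y: {s0, s1, s2, s3, s4}
Final reachable set {s0, s1, s2, s3, s4} has 5 states.

5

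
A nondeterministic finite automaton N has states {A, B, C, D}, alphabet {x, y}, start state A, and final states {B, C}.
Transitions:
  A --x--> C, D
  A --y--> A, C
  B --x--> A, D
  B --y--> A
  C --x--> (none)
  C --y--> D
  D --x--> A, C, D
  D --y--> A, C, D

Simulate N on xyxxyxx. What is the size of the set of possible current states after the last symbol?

Start: {A}
read x: {C, D}
read y: {A, C, D}
read x: {A, C, D}
read x: {A, C, D}
read y: {A, C, D}
read x: {A, C, D}
read x: {A, C, D}
Final reachable set {A, C, D} has 3 states.

3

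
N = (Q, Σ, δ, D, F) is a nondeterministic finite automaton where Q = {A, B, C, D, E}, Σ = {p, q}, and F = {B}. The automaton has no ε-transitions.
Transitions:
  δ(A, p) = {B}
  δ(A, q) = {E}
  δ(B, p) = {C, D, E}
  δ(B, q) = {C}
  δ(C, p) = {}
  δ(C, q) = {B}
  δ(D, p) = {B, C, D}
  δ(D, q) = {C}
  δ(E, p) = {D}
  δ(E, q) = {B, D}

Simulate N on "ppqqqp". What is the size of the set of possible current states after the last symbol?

Start: {D}
read p: {B, C, D}
read p: {B, C, D, E}
read q: {B, C, D}
read q: {B, C}
read q: {B, C}
read p: {C, D, E}
Final reachable set {C, D, E} has 3 states.

3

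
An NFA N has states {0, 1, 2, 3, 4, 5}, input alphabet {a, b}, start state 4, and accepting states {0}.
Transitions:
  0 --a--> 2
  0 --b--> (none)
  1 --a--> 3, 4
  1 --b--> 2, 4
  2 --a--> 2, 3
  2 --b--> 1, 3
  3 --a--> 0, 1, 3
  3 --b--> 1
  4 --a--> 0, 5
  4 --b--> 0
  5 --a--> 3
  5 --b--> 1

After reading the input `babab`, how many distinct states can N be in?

4

Start: {4}
read b: {0}
read a: {2}
read b: {1, 3}
read a: {0, 1, 3, 4}
read b: {0, 1, 2, 4}
Final reachable set {0, 1, 2, 4} has 4 states.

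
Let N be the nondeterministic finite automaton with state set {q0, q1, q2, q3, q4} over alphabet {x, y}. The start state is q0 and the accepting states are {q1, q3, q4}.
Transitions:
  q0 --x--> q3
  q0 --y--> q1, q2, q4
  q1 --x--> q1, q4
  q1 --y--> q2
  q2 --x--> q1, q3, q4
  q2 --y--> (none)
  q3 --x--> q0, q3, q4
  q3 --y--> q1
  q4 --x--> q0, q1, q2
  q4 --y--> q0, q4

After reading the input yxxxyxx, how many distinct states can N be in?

5

Start: {q0}
read y: {q1, q2, q4}
read x: {q0, q1, q2, q3, q4}
read x: {q0, q1, q2, q3, q4}
read x: {q0, q1, q2, q3, q4}
read y: {q0, q1, q2, q4}
read x: {q0, q1, q2, q3, q4}
read x: {q0, q1, q2, q3, q4}
Final reachable set {q0, q1, q2, q3, q4} has 5 states.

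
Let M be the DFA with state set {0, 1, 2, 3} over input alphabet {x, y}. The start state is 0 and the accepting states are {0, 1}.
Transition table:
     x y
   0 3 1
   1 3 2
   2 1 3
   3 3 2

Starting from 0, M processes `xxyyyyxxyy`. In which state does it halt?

3

0 --x--> 3
3 --x--> 3
3 --y--> 2
2 --y--> 3
3 --y--> 2
2 --y--> 3
3 --x--> 3
3 --x--> 3
3 --y--> 2
2 --y--> 3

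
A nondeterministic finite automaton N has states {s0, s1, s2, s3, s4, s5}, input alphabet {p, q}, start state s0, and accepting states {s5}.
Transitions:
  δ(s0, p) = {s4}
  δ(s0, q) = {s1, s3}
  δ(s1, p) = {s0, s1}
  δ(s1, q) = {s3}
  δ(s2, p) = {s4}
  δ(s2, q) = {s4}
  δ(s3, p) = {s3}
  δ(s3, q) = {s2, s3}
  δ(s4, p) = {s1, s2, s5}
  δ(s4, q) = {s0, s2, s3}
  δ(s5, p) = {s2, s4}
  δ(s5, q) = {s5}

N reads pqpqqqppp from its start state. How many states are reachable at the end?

Start: {s0}
read p: {s4}
read q: {s0, s2, s3}
read p: {s3, s4}
read q: {s0, s2, s3}
read q: {s1, s2, s3, s4}
read q: {s0, s2, s3, s4}
read p: {s1, s2, s3, s4, s5}
read p: {s0, s1, s2, s3, s4, s5}
read p: {s0, s1, s2, s3, s4, s5}
Final reachable set {s0, s1, s2, s3, s4, s5} has 6 states.

6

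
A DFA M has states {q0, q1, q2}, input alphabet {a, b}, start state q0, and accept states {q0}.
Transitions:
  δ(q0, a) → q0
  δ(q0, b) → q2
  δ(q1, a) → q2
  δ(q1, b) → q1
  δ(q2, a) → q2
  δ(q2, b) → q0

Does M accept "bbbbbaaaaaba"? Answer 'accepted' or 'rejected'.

q0 --b--> q2
q2 --b--> q0
q0 --b--> q2
q2 --b--> q0
q0 --b--> q2
q2 --a--> q2
q2 --a--> q2
q2 --a--> q2
q2 --a--> q2
q2 --a--> q2
q2 --b--> q0
q0 --a--> q0
End in state q0, which is an accepting state.

accepted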